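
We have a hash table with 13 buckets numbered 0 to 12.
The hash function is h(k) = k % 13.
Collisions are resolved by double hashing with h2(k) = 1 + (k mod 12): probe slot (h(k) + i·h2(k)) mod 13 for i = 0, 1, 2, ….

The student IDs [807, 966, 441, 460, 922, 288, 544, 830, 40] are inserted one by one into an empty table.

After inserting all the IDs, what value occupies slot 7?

830

Insert 807: h=1, slot 1 empty → index 1.
Insert 966: h=4, slot 4 empty → index 4.
Insert 441: h=12, slot 12 empty → index 12.
Insert 460: h=5, slot 5 empty → index 5.
Insert 922: h=12, h2=11, slot 12 occupied → index 10.
Insert 288: h=2, slot 2 empty → index 2.
Insert 544: h=11, slot 11 empty → index 11.
Insert 830: h=11, h2=3, slots 11,1,4 occupied → index 7.
Insert 40: h=1, h2=5, slot 1 occupied → index 6.
Table: [_, 807, 288, _, 966, 460, 40, 830, _, _, 922, 544, 441]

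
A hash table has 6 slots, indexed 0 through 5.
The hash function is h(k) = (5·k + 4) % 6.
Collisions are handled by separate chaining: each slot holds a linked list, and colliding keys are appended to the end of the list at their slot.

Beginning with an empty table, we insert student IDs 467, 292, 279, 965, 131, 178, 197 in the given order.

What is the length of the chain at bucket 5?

Insert 467: h=5, bucket 5 empty -> new chain.
Insert 292: h=0, bucket 0 empty -> new chain.
Insert 279: h=1, bucket 1 empty -> new chain.
Insert 965: h=5, bucket 5 nonempty -> append to chain.
Insert 131: h=5, bucket 5 nonempty -> append to chain.
Insert 178: h=0, bucket 0 nonempty -> append to chain.
Insert 197: h=5, bucket 5 nonempty -> append to chain.
Final buckets:
0: 292 -> 178
1: 279
2: —
3: —
4: —
5: 467 -> 965 -> 131 -> 197

4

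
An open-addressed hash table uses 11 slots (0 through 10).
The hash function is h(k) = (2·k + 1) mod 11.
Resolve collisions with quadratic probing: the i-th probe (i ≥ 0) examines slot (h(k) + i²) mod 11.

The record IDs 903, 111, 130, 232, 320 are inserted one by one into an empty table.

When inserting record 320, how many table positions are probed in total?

Insert 903: h=3, slot 3 empty -> index 3.
Insert 111: h=3, slot 3 occupied -> index 4.
Insert 130: h=8, slot 8 empty -> index 8.
Insert 232: h=3, slots 3,4 occupied -> index 7.
Insert 320: h=3, slots 3,4,7 occupied -> index 1.
Table: [., 320, ., 903, 111, ., ., 232, 130, ., .]

4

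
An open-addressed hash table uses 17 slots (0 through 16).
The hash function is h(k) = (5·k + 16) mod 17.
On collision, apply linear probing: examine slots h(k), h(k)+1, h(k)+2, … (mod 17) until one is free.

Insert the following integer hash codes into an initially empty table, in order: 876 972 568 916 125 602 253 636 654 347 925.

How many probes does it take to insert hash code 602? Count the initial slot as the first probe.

876 hashes to 10; slot 10 is free -> place at 10.
972 hashes to 14; slot 14 is free -> place at 14.
568 hashes to 0; slot 0 is free -> place at 0.
916 hashes to 6; slot 6 is free -> place at 6.
125 hashes to 12; slot 12 is free -> place at 12.
602 hashes to 0; 0 taken -> place at 1.
253 hashes to 6; 6 taken -> place at 7.
636 hashes to 0; 0,1 taken -> place at 2.
654 hashes to 5; slot 5 is free -> place at 5.
347 hashes to 0; 0,1,2 taken -> place at 3.
925 hashes to 0; 0,1,2,3 taken -> place at 4.
Table: [568, 602, 636, 347, 925, 654, 916, 253, ∅, ∅, 876, ∅, 125, ∅, 972, ∅, ∅]

2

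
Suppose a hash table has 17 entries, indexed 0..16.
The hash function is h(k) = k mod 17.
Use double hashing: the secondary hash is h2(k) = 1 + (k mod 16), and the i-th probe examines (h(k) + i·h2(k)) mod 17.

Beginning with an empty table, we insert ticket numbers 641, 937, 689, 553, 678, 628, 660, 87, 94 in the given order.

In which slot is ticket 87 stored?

Insert 641: h=12, slot 12 empty -> index 12.
Insert 937: h=2, slot 2 empty -> index 2.
Insert 689: h=9, slot 9 empty -> index 9.
Insert 553: h=9, h2=10, slots 9,2,12 occupied -> index 5.
Insert 678: h=15, slot 15 empty -> index 15.
Insert 628: h=16, slot 16 empty -> index 16.
Insert 660: h=14, slot 14 empty -> index 14.
Insert 87: h=2, h2=8, slot 2 occupied -> index 10.
Insert 94: h=9, h2=15, slot 9 occupied -> index 7.
Table: [—, —, 937, —, —, 553, —, 94, —, 689, 87, —, 641, —, 660, 678, 628]

10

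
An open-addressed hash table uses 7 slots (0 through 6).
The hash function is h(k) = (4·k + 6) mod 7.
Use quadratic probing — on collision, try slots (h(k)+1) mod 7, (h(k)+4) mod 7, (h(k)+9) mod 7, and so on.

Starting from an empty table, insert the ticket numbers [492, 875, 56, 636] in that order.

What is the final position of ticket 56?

3

492 hashes to 0; slot 0 is free → place at 0.
875 hashes to 6; slot 6 is free → place at 6.
56 hashes to 6; 6,0 taken → place at 3.
636 hashes to 2; slot 2 is free → place at 2.
Table: [492, ., 636, 56, ., ., 875]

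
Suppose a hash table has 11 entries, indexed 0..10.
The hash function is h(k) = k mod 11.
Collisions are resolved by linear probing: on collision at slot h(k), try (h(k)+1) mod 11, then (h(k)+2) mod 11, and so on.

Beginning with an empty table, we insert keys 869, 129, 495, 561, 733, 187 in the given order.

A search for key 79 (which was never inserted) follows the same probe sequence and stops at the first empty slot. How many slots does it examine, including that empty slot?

3

869: h=0 => slot 0
129: h=8 => slot 8
495: h=0, probe 0,1 => slot 1
561: h=0, probe 0,1,2 => slot 2
733: h=7 => slot 7
187: h=0, probe 0,1,2,3 => slot 3
Table: [869, 495, 561, 187, —, —, —, 733, 129, —, —]
Lookup 79: h=2, probe 2,3,4 → slot 4 empty, not found.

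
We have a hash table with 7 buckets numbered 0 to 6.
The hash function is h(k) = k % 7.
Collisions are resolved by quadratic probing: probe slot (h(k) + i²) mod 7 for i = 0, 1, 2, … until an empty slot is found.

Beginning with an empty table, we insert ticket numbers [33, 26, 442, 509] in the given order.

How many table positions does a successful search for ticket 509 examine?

3

33 hashes to 5; slot 5 is free -> place at 5.
26 hashes to 5; 5 taken -> place at 6.
442 hashes to 1; slot 1 is free -> place at 1.
509 hashes to 5; 5,6 taken -> place at 2.
Table: [., 442, 509, ., ., 33, 26]
Lookup 509: h=5, probe 5,6,2 → found at 2.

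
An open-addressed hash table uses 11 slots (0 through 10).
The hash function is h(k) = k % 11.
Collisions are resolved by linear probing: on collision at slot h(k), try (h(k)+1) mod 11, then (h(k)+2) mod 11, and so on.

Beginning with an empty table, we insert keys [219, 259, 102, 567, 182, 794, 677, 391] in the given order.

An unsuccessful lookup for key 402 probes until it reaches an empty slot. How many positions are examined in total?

219: h=10 => slot 10
259: h=6 => slot 6
102: h=3 => slot 3
567: h=6, probe 6,7 => slot 7
182: h=6, probe 6,7,8 => slot 8
794: h=2 => slot 2
677: h=6, probe 6,7,8,9 => slot 9
391: h=6, probe 6,7,8,9,10,0 => slot 0
Table: [391, _, 794, 102, _, _, 259, 567, 182, 677, 219]
Lookup 402: h=6, probe 6,7,8,9,10,0,1 → slot 1 empty, not found.

7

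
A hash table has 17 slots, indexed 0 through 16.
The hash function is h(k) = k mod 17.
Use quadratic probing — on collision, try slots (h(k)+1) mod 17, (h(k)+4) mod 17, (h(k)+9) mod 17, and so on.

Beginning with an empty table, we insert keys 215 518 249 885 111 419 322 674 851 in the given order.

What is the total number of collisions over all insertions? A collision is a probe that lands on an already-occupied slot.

215: h=11 => slot 11
518: h=8 => slot 8
249: h=11, probe 11,12 => slot 12
885: h=1 => slot 1
111: h=9 => slot 9
419: h=11, probe 11,12,15 => slot 15
322: h=16 => slot 16
674: h=11, probe 11,12,15,3 => slot 3
851: h=1, probe 1,2 => slot 2
Table: [-, 885, 851, 674, -, -, -, -, 518, 111, -, 215, 249, -, -, 419, 322]

7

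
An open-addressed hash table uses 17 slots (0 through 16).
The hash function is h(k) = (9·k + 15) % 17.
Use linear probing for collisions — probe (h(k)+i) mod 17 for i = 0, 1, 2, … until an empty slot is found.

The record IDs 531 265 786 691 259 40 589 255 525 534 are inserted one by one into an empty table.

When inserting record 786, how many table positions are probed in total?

2

Insert 531: h=0, slot 0 empty => index 0.
Insert 265: h=3, slot 3 empty => index 3.
Insert 786: h=0, slot 0 occupied => index 1.
Insert 691: h=12, slot 12 empty => index 12.
Insert 259: h=0, slots 0,1 occupied => index 2.
Insert 40: h=1, slots 1,2,3 occupied => index 4.
Insert 589: h=12, slot 12 occupied => index 13.
Insert 255: h=15, slot 15 empty => index 15.
Insert 525: h=14, slot 14 empty => index 14.
Insert 534: h=10, slot 10 empty => index 10.
Table: [531, 786, 259, 265, 40, —, —, —, —, —, 534, —, 691, 589, 525, 255, —]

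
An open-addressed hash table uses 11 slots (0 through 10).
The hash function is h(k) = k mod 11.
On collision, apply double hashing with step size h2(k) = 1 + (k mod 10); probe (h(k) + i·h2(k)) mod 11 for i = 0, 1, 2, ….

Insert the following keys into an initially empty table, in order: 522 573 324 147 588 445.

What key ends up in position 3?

588

Insert 522: h=5, slot 5 empty -> index 5.
Insert 573: h=1, slot 1 empty -> index 1.
Insert 324: h=5, h2=5, slot 5 occupied -> index 10.
Insert 147: h=4, slot 4 empty -> index 4.
Insert 588: h=5, h2=9, slot 5 occupied -> index 3.
Insert 445: h=5, h2=6, slot 5 occupied -> index 0.
Table: [445, 573, _, 588, 147, 522, _, _, _, _, 324]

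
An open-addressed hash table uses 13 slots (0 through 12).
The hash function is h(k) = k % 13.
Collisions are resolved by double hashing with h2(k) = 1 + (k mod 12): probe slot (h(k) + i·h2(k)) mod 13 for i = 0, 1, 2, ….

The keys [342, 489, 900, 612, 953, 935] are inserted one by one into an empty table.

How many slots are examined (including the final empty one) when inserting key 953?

2

342: h=4 → slot 4
489: h=8 → slot 8
900: h=3 → slot 3
612: h=1 → slot 1
953: h=4, h2=6, probe 4,10 → slot 10
935: h=12 → slot 12
Table: [., 612, ., 900, 342, ., ., ., 489, ., 953, ., 935]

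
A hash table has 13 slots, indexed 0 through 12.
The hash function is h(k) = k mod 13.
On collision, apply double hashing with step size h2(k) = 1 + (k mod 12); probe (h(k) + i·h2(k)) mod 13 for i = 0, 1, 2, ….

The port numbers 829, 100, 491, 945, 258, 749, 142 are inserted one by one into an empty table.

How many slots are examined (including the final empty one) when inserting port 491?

Insert 829: h=10, slot 10 empty → index 10.
Insert 100: h=9, slot 9 empty → index 9.
Insert 491: h=10, h2=12, slots 10,9 occupied → index 8.
Insert 945: h=9, h2=10, slot 9 occupied → index 6.
Insert 258: h=11, slot 11 empty → index 11.
Insert 749: h=8, h2=6, slot 8 occupied → index 1.
Insert 142: h=12, slot 12 empty → index 12.
Table: [., 749, ., ., ., ., 945, ., 491, 100, 829, 258, 142]

3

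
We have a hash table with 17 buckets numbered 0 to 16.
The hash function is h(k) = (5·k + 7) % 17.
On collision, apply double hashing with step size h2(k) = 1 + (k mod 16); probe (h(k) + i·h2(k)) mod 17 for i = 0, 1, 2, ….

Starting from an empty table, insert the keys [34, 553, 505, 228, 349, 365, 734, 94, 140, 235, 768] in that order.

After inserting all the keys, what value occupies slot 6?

768

34 hashes to 7; slot 7 is free => place at 7.
553 hashes to 1; slot 1 is free => place at 1.
505 hashes to 16; slot 16 is free => place at 16.
228 hashes to 8; slot 8 is free => place at 8.
349 hashes to 1, h2=14; 1 taken => place at 15.
365 hashes to 13; slot 13 is free => place at 13.
734 hashes to 5; slot 5 is free => place at 5.
94 hashes to 1, h2=15; 1,16 taken => place at 14.
140 hashes to 10; slot 10 is free => place at 10.
235 hashes to 9; slot 9 is free => place at 9.
768 hashes to 5, h2=1; 5 taken => place at 6.
Table: [., 553, ., ., ., 734, 768, 34, 228, 235, 140, ., ., 365, 94, 349, 505]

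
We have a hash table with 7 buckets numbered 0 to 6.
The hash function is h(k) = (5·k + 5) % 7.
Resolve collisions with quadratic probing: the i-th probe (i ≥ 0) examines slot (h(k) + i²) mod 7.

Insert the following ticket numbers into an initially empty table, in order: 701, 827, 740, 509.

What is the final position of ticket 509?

701 hashes to 3; slot 3 is free → place at 3.
827 hashes to 3; 3 taken → place at 4.
740 hashes to 2; slot 2 is free → place at 2.
509 hashes to 2; 2,3 taken → place at 6.
Table: [., ., 740, 701, 827, ., 509]

6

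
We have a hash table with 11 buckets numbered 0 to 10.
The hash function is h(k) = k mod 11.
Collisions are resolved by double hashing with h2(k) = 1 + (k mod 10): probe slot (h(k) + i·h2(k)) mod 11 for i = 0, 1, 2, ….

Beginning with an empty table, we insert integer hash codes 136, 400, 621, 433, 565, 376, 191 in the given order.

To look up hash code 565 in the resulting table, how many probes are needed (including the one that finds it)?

2

136: h=4 → slot 4
400: h=4, h2=1, probe 4,5 → slot 5
621: h=5, h2=2, probe 5,7 → slot 7
433: h=4, h2=4, probe 4,8 → slot 8
565: h=4, h2=6, probe 4,10 → slot 10
376: h=2 → slot 2
191: h=4, h2=2, probe 4,6 → slot 6
Table: [-, -, 376, -, 136, 400, 191, 621, 433, -, 565]
Lookup 565: h=4, h2=6, probe 4,10 → found at 10.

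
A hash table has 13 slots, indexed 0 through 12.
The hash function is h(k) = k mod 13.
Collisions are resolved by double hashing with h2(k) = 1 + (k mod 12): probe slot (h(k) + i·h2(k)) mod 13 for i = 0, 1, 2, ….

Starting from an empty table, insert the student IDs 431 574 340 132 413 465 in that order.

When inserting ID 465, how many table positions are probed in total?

Insert 431: h=2, slot 2 empty => index 2.
Insert 574: h=2, h2=11, slot 2 occupied => index 0.
Insert 340: h=2, h2=5, slot 2 occupied => index 7.
Insert 132: h=2, h2=1, slot 2 occupied => index 3.
Insert 413: h=10, slot 10 empty => index 10.
Insert 465: h=10, h2=10, slots 10,7 occupied => index 4.
Table: [574, —, 431, 132, 465, —, —, 340, —, —, 413, —, —]

3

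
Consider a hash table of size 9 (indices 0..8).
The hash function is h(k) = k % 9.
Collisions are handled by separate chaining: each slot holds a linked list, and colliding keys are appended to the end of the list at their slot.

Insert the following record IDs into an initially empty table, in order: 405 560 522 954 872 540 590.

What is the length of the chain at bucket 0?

4

Insert 405: h=0, bucket 0 empty → new chain.
Insert 560: h=2, bucket 2 empty → new chain.
Insert 522: h=0, bucket 0 nonempty → append to chain.
Insert 954: h=0, bucket 0 nonempty → append to chain.
Insert 872: h=8, bucket 8 empty → new chain.
Insert 540: h=0, bucket 0 nonempty → append to chain.
Insert 590: h=5, bucket 5 empty → new chain.
Final buckets:
0: 405 -> 522 -> 954 -> 540
1: —
2: 560
3: —
4: —
5: 590
6: —
7: —
8: 872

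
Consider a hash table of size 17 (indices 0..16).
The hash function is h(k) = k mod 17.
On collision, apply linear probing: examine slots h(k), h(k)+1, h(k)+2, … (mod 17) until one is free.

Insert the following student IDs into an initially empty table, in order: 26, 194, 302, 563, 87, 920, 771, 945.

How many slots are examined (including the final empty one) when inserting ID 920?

Insert 26: h=9, slot 9 empty => index 9.
Insert 194: h=7, slot 7 empty => index 7.
Insert 302: h=13, slot 13 empty => index 13.
Insert 563: h=2, slot 2 empty => index 2.
Insert 87: h=2, slot 2 occupied => index 3.
Insert 920: h=2, slots 2,3 occupied => index 4.
Insert 771: h=6, slot 6 empty => index 6.
Insert 945: h=10, slot 10 empty => index 10.
Table: [., ., 563, 87, 920, ., 771, 194, ., 26, 945, ., ., 302, ., ., .]

3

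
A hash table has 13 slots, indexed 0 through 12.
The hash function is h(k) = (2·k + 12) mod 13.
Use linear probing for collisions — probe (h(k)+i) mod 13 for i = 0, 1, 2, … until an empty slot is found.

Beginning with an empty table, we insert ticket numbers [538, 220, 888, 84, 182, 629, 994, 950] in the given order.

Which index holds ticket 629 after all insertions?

538 hashes to 9; slot 9 is free → place at 9.
220 hashes to 10; slot 10 is free → place at 10.
888 hashes to 7; slot 7 is free → place at 7.
84 hashes to 11; slot 11 is free → place at 11.
182 hashes to 12; slot 12 is free → place at 12.
629 hashes to 9; 9,10,11,12 taken → place at 0.
994 hashes to 11; 11,12,0 taken → place at 1.
950 hashes to 1; 1 taken → place at 2.
Table: [629, 994, 950, -, -, -, -, 888, -, 538, 220, 84, 182]

0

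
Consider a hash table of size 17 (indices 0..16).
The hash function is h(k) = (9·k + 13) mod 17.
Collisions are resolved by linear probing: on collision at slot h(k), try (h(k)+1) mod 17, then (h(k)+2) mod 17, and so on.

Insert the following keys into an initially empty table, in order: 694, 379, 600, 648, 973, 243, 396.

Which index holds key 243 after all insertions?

694: h=3 → slot 3
379: h=7 → slot 7
600: h=7, probe 7,8 → slot 8
648: h=14 → slot 14
973: h=15 → slot 15
243: h=7, probe 7,8,9 → slot 9
396: h=7, probe 7,8,9,10 → slot 10
Table: [—, —, —, 694, —, —, —, 379, 600, 243, 396, —, —, —, 648, 973, —]

9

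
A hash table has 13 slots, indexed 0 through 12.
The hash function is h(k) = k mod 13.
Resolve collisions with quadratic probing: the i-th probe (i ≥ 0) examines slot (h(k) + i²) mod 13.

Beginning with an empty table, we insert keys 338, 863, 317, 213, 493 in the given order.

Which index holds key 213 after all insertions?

9

338: h=0 -> slot 0
863: h=5 -> slot 5
317: h=5, probe 5,6 -> slot 6
213: h=5, probe 5,6,9 -> slot 9
493: h=12 -> slot 12
Table: [338, ., ., ., ., 863, 317, ., ., 213, ., ., 493]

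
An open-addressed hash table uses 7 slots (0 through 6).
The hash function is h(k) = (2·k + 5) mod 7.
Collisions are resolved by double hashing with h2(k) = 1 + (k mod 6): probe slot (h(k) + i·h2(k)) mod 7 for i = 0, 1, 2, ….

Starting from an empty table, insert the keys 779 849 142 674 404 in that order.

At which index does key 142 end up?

0

779 hashes to 2; slot 2 is free -> place at 2.
849 hashes to 2, h2=4; 2 taken -> place at 6.
142 hashes to 2, h2=5; 2 taken -> place at 0.
674 hashes to 2, h2=3; 2 taken -> place at 5.
404 hashes to 1; slot 1 is free -> place at 1.
Table: [142, 404, 779, -, -, 674, 849]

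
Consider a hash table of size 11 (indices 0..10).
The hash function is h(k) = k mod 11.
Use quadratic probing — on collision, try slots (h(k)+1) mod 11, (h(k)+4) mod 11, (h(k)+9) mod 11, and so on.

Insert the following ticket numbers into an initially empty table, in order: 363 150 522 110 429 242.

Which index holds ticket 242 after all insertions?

Insert 363: h=0, slot 0 empty => index 0.
Insert 150: h=7, slot 7 empty => index 7.
Insert 522: h=5, slot 5 empty => index 5.
Insert 110: h=0, slot 0 occupied => index 1.
Insert 429: h=0, slots 0,1 occupied => index 4.
Insert 242: h=0, slots 0,1,4 occupied => index 9.
Table: [363, 110, _, _, 429, 522, _, 150, _, 242, _]

9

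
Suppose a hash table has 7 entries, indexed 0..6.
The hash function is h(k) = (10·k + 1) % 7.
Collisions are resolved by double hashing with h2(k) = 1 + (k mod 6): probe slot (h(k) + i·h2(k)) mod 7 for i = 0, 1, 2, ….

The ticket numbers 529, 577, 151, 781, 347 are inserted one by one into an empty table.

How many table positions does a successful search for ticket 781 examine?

4

Insert 529: h=6, slot 6 empty => index 6.
Insert 577: h=3, slot 3 empty => index 3.
Insert 151: h=6, h2=2, slot 6 occupied => index 1.
Insert 781: h=6, h2=2, slots 6,1,3 occupied => index 5.
Insert 347: h=6, h2=6, slots 6,5 occupied => index 4.
Table: [_, 151, _, 577, 347, 781, 529]
Lookup 781: h=6, h2=2, probe 6,1,3,5 → found at 5.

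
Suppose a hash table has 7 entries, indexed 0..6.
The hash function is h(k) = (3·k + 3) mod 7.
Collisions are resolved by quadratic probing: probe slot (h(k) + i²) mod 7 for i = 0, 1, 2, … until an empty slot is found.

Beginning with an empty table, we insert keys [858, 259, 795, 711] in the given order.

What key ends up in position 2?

795

858: h=1 => slot 1
259: h=3 => slot 3
795: h=1, probe 1,2 => slot 2
711: h=1, probe 1,2,5 => slot 5
Table: [—, 858, 795, 259, —, 711, —]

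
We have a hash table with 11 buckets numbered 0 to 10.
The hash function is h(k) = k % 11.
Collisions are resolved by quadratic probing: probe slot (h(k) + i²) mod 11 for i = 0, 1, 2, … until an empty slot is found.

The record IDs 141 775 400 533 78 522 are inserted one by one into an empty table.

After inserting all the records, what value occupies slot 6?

533

141: h=9 -> slot 9
775: h=5 -> slot 5
400: h=4 -> slot 4
533: h=5, probe 5,6 -> slot 6
78: h=1 -> slot 1
522: h=5, probe 5,6,9,3 -> slot 3
Table: [_, 78, _, 522, 400, 775, 533, _, _, 141, _]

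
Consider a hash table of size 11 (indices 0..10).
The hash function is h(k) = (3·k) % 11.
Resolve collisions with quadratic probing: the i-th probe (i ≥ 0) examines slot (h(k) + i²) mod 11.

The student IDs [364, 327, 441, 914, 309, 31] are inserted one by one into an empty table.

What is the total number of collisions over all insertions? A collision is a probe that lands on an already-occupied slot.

364 hashes to 3; slot 3 is free => place at 3.
327 hashes to 2; slot 2 is free => place at 2.
441 hashes to 3; 3 taken => place at 4.
914 hashes to 3; 3,4 taken => place at 7.
309 hashes to 3; 3,4,7 taken => place at 1.
31 hashes to 5; slot 5 is free => place at 5.
Table: [-, 309, 327, 364, 441, 31, -, 914, -, -, -]

6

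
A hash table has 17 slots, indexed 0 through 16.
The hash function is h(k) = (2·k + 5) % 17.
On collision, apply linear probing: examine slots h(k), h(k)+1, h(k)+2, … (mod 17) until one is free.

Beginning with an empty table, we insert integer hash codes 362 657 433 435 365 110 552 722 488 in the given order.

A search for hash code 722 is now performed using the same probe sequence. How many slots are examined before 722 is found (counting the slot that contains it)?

Insert 362: h=15, slot 15 empty → index 15.
Insert 657: h=10, slot 10 empty → index 10.
Insert 433: h=4, slot 4 empty → index 4.
Insert 435: h=8, slot 8 empty → index 8.
Insert 365: h=4, slot 4 occupied → index 5.
Insert 110: h=4, slots 4,5 occupied → index 6.
Insert 552: h=4, slots 4,5,6 occupied → index 7.
Insert 722: h=4, slots 4,5,6,7,8 occupied → index 9.
Insert 488: h=12, slot 12 empty → index 12.
Table: [-, -, -, -, 433, 365, 110, 552, 435, 722, 657, -, 488, -, -, 362, -]
Lookup 722: h=4, probe 4,5,6,7,8,9 → found at 9.

6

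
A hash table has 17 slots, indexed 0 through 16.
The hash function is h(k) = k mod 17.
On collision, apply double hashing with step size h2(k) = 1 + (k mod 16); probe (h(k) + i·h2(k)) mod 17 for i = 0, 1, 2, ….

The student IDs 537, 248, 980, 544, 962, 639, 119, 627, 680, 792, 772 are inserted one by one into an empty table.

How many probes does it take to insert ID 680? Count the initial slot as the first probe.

3

537: h=10 → slot 10
248: h=10, h2=9, probe 10,2 → slot 2
980: h=11 → slot 11
544: h=0 → slot 0
962: h=10, h2=3, probe 10,13 → slot 13
639: h=10, h2=16, probe 10,9 → slot 9
119: h=0, h2=8, probe 0,8 → slot 8
627: h=15 → slot 15
680: h=0, h2=9, probe 0,9,1 → slot 1
792: h=10, h2=9, probe 10,2,11,3 → slot 3
772: h=7 → slot 7
Table: [544, 680, 248, 792, _, _, _, 772, 119, 639, 537, 980, _, 962, _, 627, _]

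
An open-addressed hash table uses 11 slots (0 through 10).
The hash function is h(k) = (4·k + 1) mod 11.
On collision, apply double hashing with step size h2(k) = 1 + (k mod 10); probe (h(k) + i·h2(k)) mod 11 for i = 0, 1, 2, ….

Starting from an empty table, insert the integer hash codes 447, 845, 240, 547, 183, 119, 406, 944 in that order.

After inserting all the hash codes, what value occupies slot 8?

447 hashes to 7; slot 7 is free => place at 7.
845 hashes to 4; slot 4 is free => place at 4.
240 hashes to 4, h2=1; 4 taken => place at 5.
547 hashes to 0; slot 0 is free => place at 0.
183 hashes to 7, h2=4; 7,0,4 taken => place at 8.
119 hashes to 4, h2=10; 4 taken => place at 3.
406 hashes to 8, h2=7; 8,4,0,7,3 taken => place at 10.
944 hashes to 4, h2=5; 4 taken => place at 9.
Table: [547, ., ., 119, 845, 240, ., 447, 183, 944, 406]

183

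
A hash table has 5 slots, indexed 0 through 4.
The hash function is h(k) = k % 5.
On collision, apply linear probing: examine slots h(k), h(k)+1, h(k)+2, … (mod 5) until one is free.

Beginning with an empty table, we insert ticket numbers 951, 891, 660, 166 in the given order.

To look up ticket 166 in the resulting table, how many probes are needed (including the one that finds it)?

3

951: h=1 => slot 1
891: h=1, probe 1,2 => slot 2
660: h=0 => slot 0
166: h=1, probe 1,2,3 => slot 3
Table: [660, 951, 891, 166, _]
Lookup 166: h=1, probe 1,2,3 → found at 3.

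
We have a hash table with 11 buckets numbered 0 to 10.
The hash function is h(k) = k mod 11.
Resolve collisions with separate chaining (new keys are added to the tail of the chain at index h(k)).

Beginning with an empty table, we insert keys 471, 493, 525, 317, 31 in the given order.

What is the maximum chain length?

4

Insert 471: h=9, bucket 9 empty -> new chain.
Insert 493: h=9, bucket 9 nonempty -> append to chain.
Insert 525: h=8, bucket 8 empty -> new chain.
Insert 317: h=9, bucket 9 nonempty -> append to chain.
Insert 31: h=9, bucket 9 nonempty -> append to chain.
Final buckets:
0: —
1: —
2: —
3: —
4: —
5: —
6: —
7: —
8: 525
9: 471 -> 493 -> 317 -> 31
10: —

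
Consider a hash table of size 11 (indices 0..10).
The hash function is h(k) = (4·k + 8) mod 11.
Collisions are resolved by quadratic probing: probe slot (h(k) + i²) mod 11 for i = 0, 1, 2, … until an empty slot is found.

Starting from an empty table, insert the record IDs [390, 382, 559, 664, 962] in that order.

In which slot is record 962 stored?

390: h=6 -> slot 6
382: h=7 -> slot 7
559: h=0 -> slot 0
664: h=2 -> slot 2
962: h=6, probe 6,7,10 -> slot 10
Table: [559, ., 664, ., ., ., 390, 382, ., ., 962]

10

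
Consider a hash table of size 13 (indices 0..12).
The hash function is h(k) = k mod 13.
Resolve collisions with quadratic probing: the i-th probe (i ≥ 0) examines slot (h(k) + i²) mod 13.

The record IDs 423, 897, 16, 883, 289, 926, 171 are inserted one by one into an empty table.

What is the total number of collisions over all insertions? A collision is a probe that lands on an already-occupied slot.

Insert 423: h=7, slot 7 empty => index 7.
Insert 897: h=0, slot 0 empty => index 0.
Insert 16: h=3, slot 3 empty => index 3.
Insert 883: h=12, slot 12 empty => index 12.
Insert 289: h=3, slot 3 occupied => index 4.
Insert 926: h=3, slots 3,4,7,12 occupied => index 6.
Insert 171: h=2, slot 2 empty => index 2.
Table: [897, _, 171, 16, 289, _, 926, 423, _, _, _, _, 883]

5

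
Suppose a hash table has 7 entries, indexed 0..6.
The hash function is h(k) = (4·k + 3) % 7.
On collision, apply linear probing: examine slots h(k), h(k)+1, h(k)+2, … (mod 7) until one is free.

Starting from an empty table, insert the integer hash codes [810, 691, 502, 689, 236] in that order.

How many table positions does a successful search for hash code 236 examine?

810 hashes to 2; slot 2 is free → place at 2.
691 hashes to 2; 2 taken → place at 3.
502 hashes to 2; 2,3 taken → place at 4.
689 hashes to 1; slot 1 is free → place at 1.
236 hashes to 2; 2,3,4 taken → place at 5.
Table: [∅, 689, 810, 691, 502, 236, ∅]
Lookup 236: h=2, probe 2,3,4,5 → found at 5.

4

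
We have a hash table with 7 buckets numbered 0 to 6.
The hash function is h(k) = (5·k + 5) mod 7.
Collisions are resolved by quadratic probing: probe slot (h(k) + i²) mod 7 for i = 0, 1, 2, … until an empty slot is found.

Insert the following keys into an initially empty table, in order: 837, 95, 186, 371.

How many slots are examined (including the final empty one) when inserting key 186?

3

Insert 837: h=4, slot 4 empty => index 4.
Insert 95: h=4, slot 4 occupied => index 5.
Insert 186: h=4, slots 4,5 occupied => index 1.
Insert 371: h=5, slot 5 occupied => index 6.
Table: [_, 186, _, _, 837, 95, 371]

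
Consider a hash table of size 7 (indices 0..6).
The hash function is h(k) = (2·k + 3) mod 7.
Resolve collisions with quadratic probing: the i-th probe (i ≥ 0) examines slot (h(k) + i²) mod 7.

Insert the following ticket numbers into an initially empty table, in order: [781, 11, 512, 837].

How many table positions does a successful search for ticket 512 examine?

2

Insert 781: h=4, slot 4 empty -> index 4.
Insert 11: h=4, slot 4 occupied -> index 5.
Insert 512: h=5, slot 5 occupied -> index 6.
Insert 837: h=4, slots 4,5 occupied -> index 1.
Table: [., 837, ., ., 781, 11, 512]
Lookup 512: h=5, probe 5,6 → found at 6.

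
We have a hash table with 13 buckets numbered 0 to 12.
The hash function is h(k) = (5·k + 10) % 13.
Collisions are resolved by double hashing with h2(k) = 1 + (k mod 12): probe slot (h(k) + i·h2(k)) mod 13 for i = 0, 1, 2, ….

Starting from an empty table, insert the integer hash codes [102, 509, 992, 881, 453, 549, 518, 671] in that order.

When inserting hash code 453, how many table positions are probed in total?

2

Insert 102: h=0, slot 0 empty => index 0.
Insert 509: h=7, slot 7 empty => index 7.
Insert 992: h=4, slot 4 empty => index 4.
Insert 881: h=8, slot 8 empty => index 8.
Insert 453: h=0, h2=10, slot 0 occupied => index 10.
Insert 549: h=12, slot 12 empty => index 12.
Insert 518: h=0, h2=3, slot 0 occupied => index 3.
Insert 671: h=11, slot 11 empty => index 11.
Table: [102, ., ., 518, 992, ., ., 509, 881, ., 453, 671, 549]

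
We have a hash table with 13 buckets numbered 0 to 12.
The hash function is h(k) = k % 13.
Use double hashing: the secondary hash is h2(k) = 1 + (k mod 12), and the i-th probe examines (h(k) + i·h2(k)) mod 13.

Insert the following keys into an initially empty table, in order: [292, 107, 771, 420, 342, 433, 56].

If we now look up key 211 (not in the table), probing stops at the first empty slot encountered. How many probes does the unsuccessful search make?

292 hashes to 6; slot 6 is free -> place at 6.
107 hashes to 3; slot 3 is free -> place at 3.
771 hashes to 4; slot 4 is free -> place at 4.
420 hashes to 4, h2=1; 4 taken -> place at 5.
342 hashes to 4, h2=7; 4 taken -> place at 11.
433 hashes to 4, h2=2; 4,6 taken -> place at 8.
56 hashes to 4, h2=9; 4 taken -> place at 0.
Table: [56, —, —, 107, 771, 420, 292, —, 433, —, —, 342, —]
Lookup 211: h=3, h2=8, probe 3,11,6,1 → slot 1 empty, not found.

4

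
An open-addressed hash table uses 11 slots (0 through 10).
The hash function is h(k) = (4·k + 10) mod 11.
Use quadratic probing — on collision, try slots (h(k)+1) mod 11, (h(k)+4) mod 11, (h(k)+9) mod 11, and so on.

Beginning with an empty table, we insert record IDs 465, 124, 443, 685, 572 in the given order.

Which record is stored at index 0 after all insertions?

465

Insert 465: h=0, slot 0 empty → index 0.
Insert 124: h=0, slot 0 occupied → index 1.
Insert 443: h=0, slots 0,1 occupied → index 4.
Insert 685: h=0, slots 0,1,4 occupied → index 9.
Insert 572: h=10, slot 10 empty → index 10.
Table: [465, 124, -, -, 443, -, -, -, -, 685, 572]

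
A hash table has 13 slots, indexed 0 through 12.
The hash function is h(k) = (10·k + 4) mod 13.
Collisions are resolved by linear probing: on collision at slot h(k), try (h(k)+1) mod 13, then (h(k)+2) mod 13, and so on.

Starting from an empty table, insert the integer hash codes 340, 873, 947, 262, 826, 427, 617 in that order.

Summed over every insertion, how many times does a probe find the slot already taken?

10

340: h=11 → slot 11
873: h=11, probe 11,12 → slot 12
947: h=10 → slot 10
262: h=11, probe 11,12,0 → slot 0
826: h=9 → slot 9
427: h=10, probe 10,11,12,0,1 → slot 1
617: h=12, probe 12,0,1,2 → slot 2
Table: [262, 427, 617, —, —, —, —, —, —, 826, 947, 340, 873]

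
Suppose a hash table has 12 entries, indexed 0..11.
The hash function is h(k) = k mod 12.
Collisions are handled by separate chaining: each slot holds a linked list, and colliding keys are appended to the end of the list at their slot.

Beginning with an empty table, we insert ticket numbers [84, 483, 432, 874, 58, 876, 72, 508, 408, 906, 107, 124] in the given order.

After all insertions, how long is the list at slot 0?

Insert 84: h=0, bucket 0 empty → new chain.
Insert 483: h=3, bucket 3 empty → new chain.
Insert 432: h=0, bucket 0 nonempty → append to chain.
Insert 874: h=10, bucket 10 empty → new chain.
Insert 58: h=10, bucket 10 nonempty → append to chain.
Insert 876: h=0, bucket 0 nonempty → append to chain.
Insert 72: h=0, bucket 0 nonempty → append to chain.
Insert 508: h=4, bucket 4 empty → new chain.
Insert 408: h=0, bucket 0 nonempty → append to chain.
Insert 906: h=6, bucket 6 empty → new chain.
Insert 107: h=11, bucket 11 empty → new chain.
Insert 124: h=4, bucket 4 nonempty → append to chain.
Final buckets:
0: 84 -> 432 -> 876 -> 72 -> 408
1: .
2: .
3: 483
4: 508 -> 124
5: .
6: 906
7: .
8: .
9: .
10: 874 -> 58
11: 107

5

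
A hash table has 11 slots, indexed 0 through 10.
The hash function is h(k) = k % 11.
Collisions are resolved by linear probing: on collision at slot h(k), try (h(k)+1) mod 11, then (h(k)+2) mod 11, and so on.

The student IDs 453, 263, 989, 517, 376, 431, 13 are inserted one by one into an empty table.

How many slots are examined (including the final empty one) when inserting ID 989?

2

453 hashes to 2; slot 2 is free => place at 2.
263 hashes to 10; slot 10 is free => place at 10.
989 hashes to 10; 10 taken => place at 0.
517 hashes to 0; 0 taken => place at 1.
376 hashes to 2; 2 taken => place at 3.
431 hashes to 2; 2,3 taken => place at 4.
13 hashes to 2; 2,3,4 taken => place at 5.
Table: [989, 517, 453, 376, 431, 13, ., ., ., ., 263]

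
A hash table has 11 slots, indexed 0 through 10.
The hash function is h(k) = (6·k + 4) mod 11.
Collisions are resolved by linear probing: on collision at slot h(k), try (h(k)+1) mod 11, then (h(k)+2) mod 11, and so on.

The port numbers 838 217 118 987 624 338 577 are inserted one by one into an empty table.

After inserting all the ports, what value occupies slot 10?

Insert 838: h=5, slot 5 empty → index 5.
Insert 217: h=8, slot 8 empty → index 8.
Insert 118: h=8, slot 8 occupied → index 9.
Insert 987: h=8, slots 8,9 occupied → index 10.
Insert 624: h=8, slots 8,9,10 occupied → index 0.
Insert 338: h=8, slots 8,9,10,0 occupied → index 1.
Insert 577: h=1, slot 1 occupied → index 2.
Table: [624, 338, 577, _, _, 838, _, _, 217, 118, 987]

987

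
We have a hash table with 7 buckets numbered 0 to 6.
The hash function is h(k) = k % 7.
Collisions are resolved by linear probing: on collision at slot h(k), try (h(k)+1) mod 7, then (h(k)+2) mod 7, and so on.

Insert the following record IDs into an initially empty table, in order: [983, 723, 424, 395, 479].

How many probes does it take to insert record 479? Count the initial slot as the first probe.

4

983: h=3 => slot 3
723: h=2 => slot 2
424: h=4 => slot 4
395: h=3, probe 3,4,5 => slot 5
479: h=3, probe 3,4,5,6 => slot 6
Table: [_, _, 723, 983, 424, 395, 479]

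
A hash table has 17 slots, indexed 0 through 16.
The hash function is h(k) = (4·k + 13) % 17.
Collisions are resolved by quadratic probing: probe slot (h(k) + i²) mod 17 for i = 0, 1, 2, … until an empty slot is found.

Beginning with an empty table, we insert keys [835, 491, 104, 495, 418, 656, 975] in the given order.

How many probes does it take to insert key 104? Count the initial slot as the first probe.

3

Insert 835: h=4, slot 4 empty → index 4.
Insert 491: h=5, slot 5 empty → index 5.
Insert 104: h=4, slots 4,5 occupied → index 8.
Insert 495: h=4, slots 4,5,8 occupied → index 13.
Insert 418: h=2, slot 2 empty → index 2.
Insert 656: h=2, slot 2 occupied → index 3.
Insert 975: h=3, slots 3,4 occupied → index 7.
Table: [∅, ∅, 418, 656, 835, 491, ∅, 975, 104, ∅, ∅, ∅, ∅, 495, ∅, ∅, ∅]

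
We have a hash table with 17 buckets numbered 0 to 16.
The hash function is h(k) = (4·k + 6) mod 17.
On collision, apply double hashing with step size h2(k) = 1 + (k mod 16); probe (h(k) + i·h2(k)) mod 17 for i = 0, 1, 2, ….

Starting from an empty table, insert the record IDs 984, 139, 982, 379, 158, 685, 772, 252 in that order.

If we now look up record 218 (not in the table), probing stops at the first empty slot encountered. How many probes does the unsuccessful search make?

3

984 hashes to 15; slot 15 is free -> place at 15.
139 hashes to 1; slot 1 is free -> place at 1.
982 hashes to 7; slot 7 is free -> place at 7.
379 hashes to 9; slot 9 is free -> place at 9.
158 hashes to 9, h2=15; 9,7 taken -> place at 5.
685 hashes to 9, h2=14; 9 taken -> place at 6.
772 hashes to 0; slot 0 is free -> place at 0.
252 hashes to 11; slot 11 is free -> place at 11.
Table: [772, 139, _, _, _, 158, 685, 982, _, 379, _, 252, _, _, _, 984, _]
Lookup 218: h=11, h2=11, probe 11,5,16 → slot 16 empty, not found.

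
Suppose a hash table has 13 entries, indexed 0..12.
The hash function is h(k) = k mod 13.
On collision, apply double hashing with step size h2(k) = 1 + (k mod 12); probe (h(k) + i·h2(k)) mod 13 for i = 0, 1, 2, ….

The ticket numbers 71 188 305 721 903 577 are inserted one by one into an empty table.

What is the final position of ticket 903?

71 hashes to 6; slot 6 is free => place at 6.
188 hashes to 6, h2=9; 6 taken => place at 2.
305 hashes to 6, h2=6; 6 taken => place at 12.
721 hashes to 6, h2=2; 6 taken => place at 8.
903 hashes to 6, h2=4; 6 taken => place at 10.
577 hashes to 5; slot 5 is free => place at 5.
Table: [—, —, 188, —, —, 577, 71, —, 721, —, 903, —, 305]

10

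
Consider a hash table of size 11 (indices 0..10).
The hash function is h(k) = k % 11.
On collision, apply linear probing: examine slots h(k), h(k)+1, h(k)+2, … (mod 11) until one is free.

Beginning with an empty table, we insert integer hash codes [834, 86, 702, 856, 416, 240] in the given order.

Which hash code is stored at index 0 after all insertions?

834: h=9 -> slot 9
86: h=9, probe 9,10 -> slot 10
702: h=9, probe 9,10,0 -> slot 0
856: h=9, probe 9,10,0,1 -> slot 1
416: h=9, probe 9,10,0,1,2 -> slot 2
240: h=9, probe 9,10,0,1,2,3 -> slot 3
Table: [702, 856, 416, 240, ., ., ., ., ., 834, 86]

702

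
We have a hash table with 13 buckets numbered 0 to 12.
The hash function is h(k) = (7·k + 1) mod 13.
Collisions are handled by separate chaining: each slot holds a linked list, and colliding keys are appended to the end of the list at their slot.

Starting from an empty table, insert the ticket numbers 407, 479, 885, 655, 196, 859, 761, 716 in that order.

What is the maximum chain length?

Insert 407: h=3, bucket 3 empty -> new chain.
Insert 479: h=0, bucket 0 empty -> new chain.
Insert 885: h=8, bucket 8 empty -> new chain.
Insert 655: h=10, bucket 10 empty -> new chain.
Insert 196: h=8, bucket 8 nonempty -> append to chain.
Insert 859: h=8, bucket 8 nonempty -> append to chain.
Insert 761: h=11, bucket 11 empty -> new chain.
Insert 716: h=8, bucket 8 nonempty -> append to chain.
Final buckets:
0: 479
1: —
2: —
3: 407
4: —
5: —
6: —
7: —
8: 885 -> 196 -> 859 -> 716
9: —
10: 655
11: 761
12: —

4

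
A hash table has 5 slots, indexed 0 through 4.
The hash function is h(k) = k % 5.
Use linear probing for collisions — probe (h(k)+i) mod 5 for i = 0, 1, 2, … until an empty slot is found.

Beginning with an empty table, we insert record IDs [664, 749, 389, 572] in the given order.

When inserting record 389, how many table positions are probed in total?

664: h=4 => slot 4
749: h=4, probe 4,0 => slot 0
389: h=4, probe 4,0,1 => slot 1
572: h=2 => slot 2
Table: [749, 389, 572, ∅, 664]

3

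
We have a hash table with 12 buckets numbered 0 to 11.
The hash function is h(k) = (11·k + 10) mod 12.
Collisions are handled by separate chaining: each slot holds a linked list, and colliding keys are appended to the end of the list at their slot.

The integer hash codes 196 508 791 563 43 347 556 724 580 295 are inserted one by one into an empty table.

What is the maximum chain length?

5

196 → bucket 6
508 → bucket 6 (collision)
791 → bucket 11
563 → bucket 11 (collision)
43 → bucket 3
347 → bucket 11 (collision)
556 → bucket 6 (collision)
724 → bucket 6 (collision)
580 → bucket 6 (collision)
295 → bucket 3 (collision)
Final buckets:
0: -
1: -
2: -
3: 43 -> 295
4: -
5: -
6: 196 -> 508 -> 556 -> 724 -> 580
7: -
8: -
9: -
10: -
11: 791 -> 563 -> 347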